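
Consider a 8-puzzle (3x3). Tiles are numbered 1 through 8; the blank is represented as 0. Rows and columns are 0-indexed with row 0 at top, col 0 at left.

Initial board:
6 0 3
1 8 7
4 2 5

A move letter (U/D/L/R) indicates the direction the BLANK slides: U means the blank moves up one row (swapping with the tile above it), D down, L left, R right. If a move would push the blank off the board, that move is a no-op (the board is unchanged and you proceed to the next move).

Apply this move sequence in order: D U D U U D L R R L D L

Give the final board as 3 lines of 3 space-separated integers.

After move 1 (D):
6 8 3
1 0 7
4 2 5

After move 2 (U):
6 0 3
1 8 7
4 2 5

After move 3 (D):
6 8 3
1 0 7
4 2 5

After move 4 (U):
6 0 3
1 8 7
4 2 5

After move 5 (U):
6 0 3
1 8 7
4 2 5

After move 6 (D):
6 8 3
1 0 7
4 2 5

After move 7 (L):
6 8 3
0 1 7
4 2 5

After move 8 (R):
6 8 3
1 0 7
4 2 5

After move 9 (R):
6 8 3
1 7 0
4 2 5

After move 10 (L):
6 8 3
1 0 7
4 2 5

After move 11 (D):
6 8 3
1 2 7
4 0 5

After move 12 (L):
6 8 3
1 2 7
0 4 5

Answer: 6 8 3
1 2 7
0 4 5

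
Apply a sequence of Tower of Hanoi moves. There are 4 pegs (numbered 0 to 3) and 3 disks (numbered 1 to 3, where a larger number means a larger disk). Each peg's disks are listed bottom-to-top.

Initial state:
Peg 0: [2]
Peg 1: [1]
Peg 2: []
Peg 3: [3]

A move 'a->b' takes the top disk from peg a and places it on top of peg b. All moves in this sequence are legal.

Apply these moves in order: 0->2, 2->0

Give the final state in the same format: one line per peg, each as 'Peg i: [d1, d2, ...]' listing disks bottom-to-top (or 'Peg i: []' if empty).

Answer: Peg 0: [2]
Peg 1: [1]
Peg 2: []
Peg 3: [3]

Derivation:
After move 1 (0->2):
Peg 0: []
Peg 1: [1]
Peg 2: [2]
Peg 3: [3]

After move 2 (2->0):
Peg 0: [2]
Peg 1: [1]
Peg 2: []
Peg 3: [3]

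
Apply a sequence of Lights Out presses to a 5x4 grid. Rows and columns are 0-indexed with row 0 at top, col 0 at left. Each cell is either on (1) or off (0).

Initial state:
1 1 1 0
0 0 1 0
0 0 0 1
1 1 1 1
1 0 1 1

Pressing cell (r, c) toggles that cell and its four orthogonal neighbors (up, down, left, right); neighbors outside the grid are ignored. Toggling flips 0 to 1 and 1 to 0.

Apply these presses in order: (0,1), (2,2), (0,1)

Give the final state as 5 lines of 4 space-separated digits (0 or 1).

Answer: 1 1 1 0
0 0 0 0
0 1 1 0
1 1 0 1
1 0 1 1

Derivation:
After press 1 at (0,1):
0 0 0 0
0 1 1 0
0 0 0 1
1 1 1 1
1 0 1 1

After press 2 at (2,2):
0 0 0 0
0 1 0 0
0 1 1 0
1 1 0 1
1 0 1 1

After press 3 at (0,1):
1 1 1 0
0 0 0 0
0 1 1 0
1 1 0 1
1 0 1 1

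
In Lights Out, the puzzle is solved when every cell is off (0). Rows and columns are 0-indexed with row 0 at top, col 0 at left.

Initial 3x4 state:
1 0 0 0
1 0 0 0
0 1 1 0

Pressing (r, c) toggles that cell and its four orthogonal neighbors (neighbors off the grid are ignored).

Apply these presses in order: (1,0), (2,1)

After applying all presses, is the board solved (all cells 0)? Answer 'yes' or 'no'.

After press 1 at (1,0):
0 0 0 0
0 1 0 0
1 1 1 0

After press 2 at (2,1):
0 0 0 0
0 0 0 0
0 0 0 0

Lights still on: 0

Answer: yes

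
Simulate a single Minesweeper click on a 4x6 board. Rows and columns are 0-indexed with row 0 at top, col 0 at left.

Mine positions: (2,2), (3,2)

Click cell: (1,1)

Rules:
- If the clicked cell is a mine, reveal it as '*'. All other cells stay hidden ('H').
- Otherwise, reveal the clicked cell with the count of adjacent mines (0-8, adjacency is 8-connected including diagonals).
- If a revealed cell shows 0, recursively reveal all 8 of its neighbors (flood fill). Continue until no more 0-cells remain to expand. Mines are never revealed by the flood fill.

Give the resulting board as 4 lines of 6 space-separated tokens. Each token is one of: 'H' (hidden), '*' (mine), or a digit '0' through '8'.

H H H H H H
H 1 H H H H
H H H H H H
H H H H H H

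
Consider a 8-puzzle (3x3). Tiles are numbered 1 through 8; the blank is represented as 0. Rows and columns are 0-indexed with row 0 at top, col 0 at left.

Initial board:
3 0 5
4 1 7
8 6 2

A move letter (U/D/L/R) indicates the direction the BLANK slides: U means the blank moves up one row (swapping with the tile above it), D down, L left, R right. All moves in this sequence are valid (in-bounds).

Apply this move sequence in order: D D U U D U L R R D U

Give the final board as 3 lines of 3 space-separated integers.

After move 1 (D):
3 1 5
4 0 7
8 6 2

After move 2 (D):
3 1 5
4 6 7
8 0 2

After move 3 (U):
3 1 5
4 0 7
8 6 2

After move 4 (U):
3 0 5
4 1 7
8 6 2

After move 5 (D):
3 1 5
4 0 7
8 6 2

After move 6 (U):
3 0 5
4 1 7
8 6 2

After move 7 (L):
0 3 5
4 1 7
8 6 2

After move 8 (R):
3 0 5
4 1 7
8 6 2

After move 9 (R):
3 5 0
4 1 7
8 6 2

After move 10 (D):
3 5 7
4 1 0
8 6 2

After move 11 (U):
3 5 0
4 1 7
8 6 2

Answer: 3 5 0
4 1 7
8 6 2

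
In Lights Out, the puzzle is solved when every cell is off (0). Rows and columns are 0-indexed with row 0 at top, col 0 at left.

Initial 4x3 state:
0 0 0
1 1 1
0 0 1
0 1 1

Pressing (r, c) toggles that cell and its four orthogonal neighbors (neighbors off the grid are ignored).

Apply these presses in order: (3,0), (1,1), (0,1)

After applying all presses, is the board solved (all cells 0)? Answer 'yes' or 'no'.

Answer: no

Derivation:
After press 1 at (3,0):
0 0 0
1 1 1
1 0 1
1 0 1

After press 2 at (1,1):
0 1 0
0 0 0
1 1 1
1 0 1

After press 3 at (0,1):
1 0 1
0 1 0
1 1 1
1 0 1

Lights still on: 8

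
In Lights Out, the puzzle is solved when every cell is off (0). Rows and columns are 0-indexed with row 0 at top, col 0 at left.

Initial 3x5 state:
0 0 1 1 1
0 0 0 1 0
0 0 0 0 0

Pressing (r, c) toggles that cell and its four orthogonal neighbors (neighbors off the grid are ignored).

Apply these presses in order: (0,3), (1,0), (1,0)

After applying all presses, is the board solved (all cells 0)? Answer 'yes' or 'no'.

Answer: yes

Derivation:
After press 1 at (0,3):
0 0 0 0 0
0 0 0 0 0
0 0 0 0 0

After press 2 at (1,0):
1 0 0 0 0
1 1 0 0 0
1 0 0 0 0

After press 3 at (1,0):
0 0 0 0 0
0 0 0 0 0
0 0 0 0 0

Lights still on: 0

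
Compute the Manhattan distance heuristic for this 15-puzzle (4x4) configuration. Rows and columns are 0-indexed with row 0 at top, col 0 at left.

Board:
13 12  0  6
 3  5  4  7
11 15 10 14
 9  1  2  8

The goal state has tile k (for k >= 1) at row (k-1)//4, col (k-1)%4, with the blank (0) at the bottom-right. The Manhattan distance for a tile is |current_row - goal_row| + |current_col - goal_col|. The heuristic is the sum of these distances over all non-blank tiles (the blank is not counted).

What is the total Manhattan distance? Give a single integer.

Answer: 36

Derivation:
Tile 13: (0,0)->(3,0) = 3
Tile 12: (0,1)->(2,3) = 4
Tile 6: (0,3)->(1,1) = 3
Tile 3: (1,0)->(0,2) = 3
Tile 5: (1,1)->(1,0) = 1
Tile 4: (1,2)->(0,3) = 2
Tile 7: (1,3)->(1,2) = 1
Tile 11: (2,0)->(2,2) = 2
Tile 15: (2,1)->(3,2) = 2
Tile 10: (2,2)->(2,1) = 1
Tile 14: (2,3)->(3,1) = 3
Tile 9: (3,0)->(2,0) = 1
Tile 1: (3,1)->(0,0) = 4
Tile 2: (3,2)->(0,1) = 4
Tile 8: (3,3)->(1,3) = 2
Sum: 3 + 4 + 3 + 3 + 1 + 2 + 1 + 2 + 2 + 1 + 3 + 1 + 4 + 4 + 2 = 36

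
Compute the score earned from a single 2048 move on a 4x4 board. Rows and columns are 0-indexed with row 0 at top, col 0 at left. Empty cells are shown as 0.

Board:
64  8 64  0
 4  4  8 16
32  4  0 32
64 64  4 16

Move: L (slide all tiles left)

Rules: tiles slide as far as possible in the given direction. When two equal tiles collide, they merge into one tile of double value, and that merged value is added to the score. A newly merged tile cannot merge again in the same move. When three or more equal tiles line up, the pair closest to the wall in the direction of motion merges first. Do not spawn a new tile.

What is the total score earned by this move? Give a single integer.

Answer: 136

Derivation:
Slide left:
row 0: [64, 8, 64, 0] -> [64, 8, 64, 0]  score +0 (running 0)
row 1: [4, 4, 8, 16] -> [8, 8, 16, 0]  score +8 (running 8)
row 2: [32, 4, 0, 32] -> [32, 4, 32, 0]  score +0 (running 8)
row 3: [64, 64, 4, 16] -> [128, 4, 16, 0]  score +128 (running 136)
Board after move:
 64   8  64   0
  8   8  16   0
 32   4  32   0
128   4  16   0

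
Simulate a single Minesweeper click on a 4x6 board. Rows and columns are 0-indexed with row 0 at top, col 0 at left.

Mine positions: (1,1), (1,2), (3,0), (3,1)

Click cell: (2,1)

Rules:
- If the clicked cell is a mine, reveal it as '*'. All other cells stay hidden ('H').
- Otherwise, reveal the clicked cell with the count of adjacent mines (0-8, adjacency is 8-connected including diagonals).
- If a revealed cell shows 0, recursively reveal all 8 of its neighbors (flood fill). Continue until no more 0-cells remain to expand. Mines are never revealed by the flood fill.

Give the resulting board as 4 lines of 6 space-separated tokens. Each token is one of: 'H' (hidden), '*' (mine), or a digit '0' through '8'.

H H H H H H
H H H H H H
H 4 H H H H
H H H H H H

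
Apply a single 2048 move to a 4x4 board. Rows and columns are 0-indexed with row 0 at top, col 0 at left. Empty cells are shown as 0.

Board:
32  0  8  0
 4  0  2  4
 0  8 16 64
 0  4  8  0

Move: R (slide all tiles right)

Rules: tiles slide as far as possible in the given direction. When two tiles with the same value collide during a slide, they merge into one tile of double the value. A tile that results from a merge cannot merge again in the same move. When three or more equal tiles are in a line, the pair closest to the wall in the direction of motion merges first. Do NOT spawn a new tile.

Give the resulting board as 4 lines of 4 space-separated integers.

Answer:  0  0 32  8
 0  4  2  4
 0  8 16 64
 0  0  4  8

Derivation:
Slide right:
row 0: [32, 0, 8, 0] -> [0, 0, 32, 8]
row 1: [4, 0, 2, 4] -> [0, 4, 2, 4]
row 2: [0, 8, 16, 64] -> [0, 8, 16, 64]
row 3: [0, 4, 8, 0] -> [0, 0, 4, 8]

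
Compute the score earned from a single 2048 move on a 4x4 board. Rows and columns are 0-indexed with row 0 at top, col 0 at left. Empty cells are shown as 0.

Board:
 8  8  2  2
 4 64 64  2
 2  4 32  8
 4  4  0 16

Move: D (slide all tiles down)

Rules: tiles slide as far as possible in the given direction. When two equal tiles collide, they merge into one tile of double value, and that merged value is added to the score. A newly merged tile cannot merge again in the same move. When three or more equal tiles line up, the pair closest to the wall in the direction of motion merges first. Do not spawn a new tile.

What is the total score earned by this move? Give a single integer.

Answer: 12

Derivation:
Slide down:
col 0: [8, 4, 2, 4] -> [8, 4, 2, 4]  score +0 (running 0)
col 1: [8, 64, 4, 4] -> [0, 8, 64, 8]  score +8 (running 8)
col 2: [2, 64, 32, 0] -> [0, 2, 64, 32]  score +0 (running 8)
col 3: [2, 2, 8, 16] -> [0, 4, 8, 16]  score +4 (running 12)
Board after move:
 8  0  0  0
 4  8  2  4
 2 64 64  8
 4  8 32 16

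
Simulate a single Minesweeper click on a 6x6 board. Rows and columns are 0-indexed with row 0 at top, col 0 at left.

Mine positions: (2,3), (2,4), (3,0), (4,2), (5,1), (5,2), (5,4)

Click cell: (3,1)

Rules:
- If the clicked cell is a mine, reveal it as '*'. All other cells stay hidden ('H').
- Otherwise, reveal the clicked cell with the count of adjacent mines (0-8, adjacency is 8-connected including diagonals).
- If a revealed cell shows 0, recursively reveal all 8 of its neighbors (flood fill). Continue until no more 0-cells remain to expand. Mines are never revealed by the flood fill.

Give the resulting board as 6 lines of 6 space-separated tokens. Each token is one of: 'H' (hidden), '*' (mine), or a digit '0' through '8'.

H H H H H H
H H H H H H
H H H H H H
H 2 H H H H
H H H H H H
H H H H H H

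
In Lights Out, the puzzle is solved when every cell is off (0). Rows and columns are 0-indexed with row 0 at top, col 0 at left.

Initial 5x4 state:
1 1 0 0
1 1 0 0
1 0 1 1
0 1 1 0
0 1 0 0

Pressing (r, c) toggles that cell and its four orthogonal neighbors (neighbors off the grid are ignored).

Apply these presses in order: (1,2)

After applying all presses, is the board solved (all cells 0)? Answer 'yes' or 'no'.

Answer: no

Derivation:
After press 1 at (1,2):
1 1 1 0
1 0 1 1
1 0 0 1
0 1 1 0
0 1 0 0

Lights still on: 11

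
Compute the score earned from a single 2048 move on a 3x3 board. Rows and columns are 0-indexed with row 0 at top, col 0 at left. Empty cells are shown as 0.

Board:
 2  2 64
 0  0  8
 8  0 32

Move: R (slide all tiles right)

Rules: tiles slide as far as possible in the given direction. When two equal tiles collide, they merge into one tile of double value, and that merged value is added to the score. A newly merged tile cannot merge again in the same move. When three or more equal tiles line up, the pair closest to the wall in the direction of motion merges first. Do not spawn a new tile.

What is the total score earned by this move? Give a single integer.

Slide right:
row 0: [2, 2, 64] -> [0, 4, 64]  score +4 (running 4)
row 1: [0, 0, 8] -> [0, 0, 8]  score +0 (running 4)
row 2: [8, 0, 32] -> [0, 8, 32]  score +0 (running 4)
Board after move:
 0  4 64
 0  0  8
 0  8 32

Answer: 4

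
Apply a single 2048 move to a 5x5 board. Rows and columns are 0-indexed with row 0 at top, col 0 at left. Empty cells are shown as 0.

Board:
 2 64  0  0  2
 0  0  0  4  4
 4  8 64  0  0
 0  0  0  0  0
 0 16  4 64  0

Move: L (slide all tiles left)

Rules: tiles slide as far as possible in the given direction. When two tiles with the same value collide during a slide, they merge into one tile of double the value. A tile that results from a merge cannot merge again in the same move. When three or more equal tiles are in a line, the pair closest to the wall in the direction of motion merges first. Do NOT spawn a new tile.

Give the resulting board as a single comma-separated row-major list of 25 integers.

Answer: 2, 64, 2, 0, 0, 8, 0, 0, 0, 0, 4, 8, 64, 0, 0, 0, 0, 0, 0, 0, 16, 4, 64, 0, 0

Derivation:
Slide left:
row 0: [2, 64, 0, 0, 2] -> [2, 64, 2, 0, 0]
row 1: [0, 0, 0, 4, 4] -> [8, 0, 0, 0, 0]
row 2: [4, 8, 64, 0, 0] -> [4, 8, 64, 0, 0]
row 3: [0, 0, 0, 0, 0] -> [0, 0, 0, 0, 0]
row 4: [0, 16, 4, 64, 0] -> [16, 4, 64, 0, 0]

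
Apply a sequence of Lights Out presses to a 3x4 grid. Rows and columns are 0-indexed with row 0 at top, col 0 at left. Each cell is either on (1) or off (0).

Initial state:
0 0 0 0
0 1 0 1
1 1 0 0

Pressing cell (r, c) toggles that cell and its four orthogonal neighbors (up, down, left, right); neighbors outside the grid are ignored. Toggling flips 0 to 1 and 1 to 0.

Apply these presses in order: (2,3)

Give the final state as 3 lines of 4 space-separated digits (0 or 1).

After press 1 at (2,3):
0 0 0 0
0 1 0 0
1 1 1 1

Answer: 0 0 0 0
0 1 0 0
1 1 1 1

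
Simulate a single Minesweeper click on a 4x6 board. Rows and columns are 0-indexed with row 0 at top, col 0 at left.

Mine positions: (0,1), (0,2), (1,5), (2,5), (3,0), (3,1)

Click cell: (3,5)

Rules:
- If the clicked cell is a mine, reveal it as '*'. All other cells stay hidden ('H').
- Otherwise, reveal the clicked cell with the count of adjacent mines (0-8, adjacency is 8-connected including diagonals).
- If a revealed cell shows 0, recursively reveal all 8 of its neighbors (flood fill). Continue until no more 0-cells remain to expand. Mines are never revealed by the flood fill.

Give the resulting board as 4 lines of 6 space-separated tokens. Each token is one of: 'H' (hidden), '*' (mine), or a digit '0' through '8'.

H H H H H H
H H H H H H
H H H H H H
H H H H H 1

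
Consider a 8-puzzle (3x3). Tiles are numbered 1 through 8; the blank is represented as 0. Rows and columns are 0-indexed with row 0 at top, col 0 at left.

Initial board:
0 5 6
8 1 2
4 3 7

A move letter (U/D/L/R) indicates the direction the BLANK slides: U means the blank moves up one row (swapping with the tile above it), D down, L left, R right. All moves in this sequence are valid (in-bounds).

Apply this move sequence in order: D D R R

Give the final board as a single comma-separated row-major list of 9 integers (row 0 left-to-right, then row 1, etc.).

Answer: 8, 5, 6, 4, 1, 2, 3, 7, 0

Derivation:
After move 1 (D):
8 5 6
0 1 2
4 3 7

After move 2 (D):
8 5 6
4 1 2
0 3 7

After move 3 (R):
8 5 6
4 1 2
3 0 7

After move 4 (R):
8 5 6
4 1 2
3 7 0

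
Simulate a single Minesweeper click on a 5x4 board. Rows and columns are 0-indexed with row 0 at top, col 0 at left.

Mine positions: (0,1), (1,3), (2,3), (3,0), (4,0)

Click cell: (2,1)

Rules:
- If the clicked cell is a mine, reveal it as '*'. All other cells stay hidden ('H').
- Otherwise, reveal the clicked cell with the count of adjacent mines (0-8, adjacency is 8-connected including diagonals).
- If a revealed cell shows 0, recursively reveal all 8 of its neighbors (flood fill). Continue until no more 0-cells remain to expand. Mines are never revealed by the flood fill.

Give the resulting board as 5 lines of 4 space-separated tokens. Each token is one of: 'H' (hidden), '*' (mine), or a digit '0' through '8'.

H H H H
H H H H
H 1 H H
H H H H
H H H H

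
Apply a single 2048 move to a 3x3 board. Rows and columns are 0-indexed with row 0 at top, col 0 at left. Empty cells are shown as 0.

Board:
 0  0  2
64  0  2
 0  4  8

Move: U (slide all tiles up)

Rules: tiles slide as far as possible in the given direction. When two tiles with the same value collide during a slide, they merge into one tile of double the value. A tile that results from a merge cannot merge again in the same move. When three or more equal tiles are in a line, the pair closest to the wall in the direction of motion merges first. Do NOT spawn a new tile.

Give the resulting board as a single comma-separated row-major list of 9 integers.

Answer: 64, 4, 4, 0, 0, 8, 0, 0, 0

Derivation:
Slide up:
col 0: [0, 64, 0] -> [64, 0, 0]
col 1: [0, 0, 4] -> [4, 0, 0]
col 2: [2, 2, 8] -> [4, 8, 0]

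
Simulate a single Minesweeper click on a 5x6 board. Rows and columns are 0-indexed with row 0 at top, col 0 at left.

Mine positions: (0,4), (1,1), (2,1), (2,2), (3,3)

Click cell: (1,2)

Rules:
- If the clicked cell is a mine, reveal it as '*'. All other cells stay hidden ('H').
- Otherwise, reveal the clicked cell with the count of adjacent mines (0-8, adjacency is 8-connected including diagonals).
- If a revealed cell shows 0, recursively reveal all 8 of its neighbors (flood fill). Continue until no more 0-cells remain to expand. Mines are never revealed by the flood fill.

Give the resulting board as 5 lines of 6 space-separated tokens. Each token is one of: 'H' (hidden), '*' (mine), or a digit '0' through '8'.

H H H H H H
H H 3 H H H
H H H H H H
H H H H H H
H H H H H H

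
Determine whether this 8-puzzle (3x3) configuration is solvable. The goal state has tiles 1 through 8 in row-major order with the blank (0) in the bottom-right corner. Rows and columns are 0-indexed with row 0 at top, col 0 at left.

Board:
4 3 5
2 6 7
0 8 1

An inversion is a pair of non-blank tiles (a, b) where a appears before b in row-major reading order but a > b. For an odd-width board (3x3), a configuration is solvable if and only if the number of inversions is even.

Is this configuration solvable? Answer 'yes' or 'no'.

Inversions (pairs i<j in row-major order where tile[i] > tile[j] > 0): 11
11 is odd, so the puzzle is not solvable.

Answer: no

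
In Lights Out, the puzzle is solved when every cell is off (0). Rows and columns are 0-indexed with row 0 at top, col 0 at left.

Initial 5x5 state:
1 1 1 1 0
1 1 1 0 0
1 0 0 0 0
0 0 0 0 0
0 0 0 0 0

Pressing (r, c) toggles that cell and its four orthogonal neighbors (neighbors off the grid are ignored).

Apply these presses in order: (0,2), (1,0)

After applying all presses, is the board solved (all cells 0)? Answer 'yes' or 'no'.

After press 1 at (0,2):
1 0 0 0 0
1 1 0 0 0
1 0 0 0 0
0 0 0 0 0
0 0 0 0 0

After press 2 at (1,0):
0 0 0 0 0
0 0 0 0 0
0 0 0 0 0
0 0 0 0 0
0 0 0 0 0

Lights still on: 0

Answer: yes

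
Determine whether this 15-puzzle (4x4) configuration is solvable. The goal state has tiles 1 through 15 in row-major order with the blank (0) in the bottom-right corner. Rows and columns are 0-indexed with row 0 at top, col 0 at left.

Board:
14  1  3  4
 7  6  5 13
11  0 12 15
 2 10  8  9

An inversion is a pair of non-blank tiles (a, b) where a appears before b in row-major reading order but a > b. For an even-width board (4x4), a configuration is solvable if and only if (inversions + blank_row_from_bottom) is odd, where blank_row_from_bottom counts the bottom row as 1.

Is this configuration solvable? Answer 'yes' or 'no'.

Answer: yes

Derivation:
Inversions: 41
Blank is in row 2 (0-indexed from top), which is row 2 counting from the bottom (bottom = 1).
41 + 2 = 43, which is odd, so the puzzle is solvable.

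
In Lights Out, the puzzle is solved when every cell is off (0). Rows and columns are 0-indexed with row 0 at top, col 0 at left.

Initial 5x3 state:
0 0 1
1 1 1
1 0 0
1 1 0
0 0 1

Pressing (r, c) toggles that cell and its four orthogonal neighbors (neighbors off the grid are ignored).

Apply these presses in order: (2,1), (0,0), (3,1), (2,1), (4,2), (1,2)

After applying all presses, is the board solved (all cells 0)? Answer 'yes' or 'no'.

Answer: no

Derivation:
After press 1 at (2,1):
0 0 1
1 0 1
0 1 1
1 0 0
0 0 1

After press 2 at (0,0):
1 1 1
0 0 1
0 1 1
1 0 0
0 0 1

After press 3 at (3,1):
1 1 1
0 0 1
0 0 1
0 1 1
0 1 1

After press 4 at (2,1):
1 1 1
0 1 1
1 1 0
0 0 1
0 1 1

After press 5 at (4,2):
1 1 1
0 1 1
1 1 0
0 0 0
0 0 0

After press 6 at (1,2):
1 1 0
0 0 0
1 1 1
0 0 0
0 0 0

Lights still on: 5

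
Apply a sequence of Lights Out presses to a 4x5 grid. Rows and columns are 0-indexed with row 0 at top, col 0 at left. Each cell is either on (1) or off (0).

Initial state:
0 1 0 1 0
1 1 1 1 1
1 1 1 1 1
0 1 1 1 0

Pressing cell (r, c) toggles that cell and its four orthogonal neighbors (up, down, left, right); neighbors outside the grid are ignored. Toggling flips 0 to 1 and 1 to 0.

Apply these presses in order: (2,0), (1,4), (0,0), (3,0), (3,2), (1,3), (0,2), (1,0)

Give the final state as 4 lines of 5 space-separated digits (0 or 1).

Answer: 0 1 1 1 1
0 0 1 1 1
0 0 0 0 0
0 1 0 0 0

Derivation:
After press 1 at (2,0):
0 1 0 1 0
0 1 1 1 1
0 0 1 1 1
1 1 1 1 0

After press 2 at (1,4):
0 1 0 1 1
0 1 1 0 0
0 0 1 1 0
1 1 1 1 0

After press 3 at (0,0):
1 0 0 1 1
1 1 1 0 0
0 0 1 1 0
1 1 1 1 0

After press 4 at (3,0):
1 0 0 1 1
1 1 1 0 0
1 0 1 1 0
0 0 1 1 0

After press 5 at (3,2):
1 0 0 1 1
1 1 1 0 0
1 0 0 1 0
0 1 0 0 0

After press 6 at (1,3):
1 0 0 0 1
1 1 0 1 1
1 0 0 0 0
0 1 0 0 0

After press 7 at (0,2):
1 1 1 1 1
1 1 1 1 1
1 0 0 0 0
0 1 0 0 0

After press 8 at (1,0):
0 1 1 1 1
0 0 1 1 1
0 0 0 0 0
0 1 0 0 0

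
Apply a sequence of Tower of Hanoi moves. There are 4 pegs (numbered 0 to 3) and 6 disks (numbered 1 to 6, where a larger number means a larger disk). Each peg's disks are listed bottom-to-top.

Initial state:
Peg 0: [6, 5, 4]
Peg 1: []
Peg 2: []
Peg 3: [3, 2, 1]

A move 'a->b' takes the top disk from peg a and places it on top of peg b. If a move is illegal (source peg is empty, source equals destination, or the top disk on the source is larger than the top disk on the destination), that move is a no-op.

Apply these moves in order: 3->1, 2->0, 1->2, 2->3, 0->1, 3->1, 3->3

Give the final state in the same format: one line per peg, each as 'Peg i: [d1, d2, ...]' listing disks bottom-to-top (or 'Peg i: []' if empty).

Answer: Peg 0: [6, 5]
Peg 1: [4, 1]
Peg 2: []
Peg 3: [3, 2]

Derivation:
After move 1 (3->1):
Peg 0: [6, 5, 4]
Peg 1: [1]
Peg 2: []
Peg 3: [3, 2]

After move 2 (2->0):
Peg 0: [6, 5, 4]
Peg 1: [1]
Peg 2: []
Peg 3: [3, 2]

After move 3 (1->2):
Peg 0: [6, 5, 4]
Peg 1: []
Peg 2: [1]
Peg 3: [3, 2]

After move 4 (2->3):
Peg 0: [6, 5, 4]
Peg 1: []
Peg 2: []
Peg 3: [3, 2, 1]

After move 5 (0->1):
Peg 0: [6, 5]
Peg 1: [4]
Peg 2: []
Peg 3: [3, 2, 1]

After move 6 (3->1):
Peg 0: [6, 5]
Peg 1: [4, 1]
Peg 2: []
Peg 3: [3, 2]

After move 7 (3->3):
Peg 0: [6, 5]
Peg 1: [4, 1]
Peg 2: []
Peg 3: [3, 2]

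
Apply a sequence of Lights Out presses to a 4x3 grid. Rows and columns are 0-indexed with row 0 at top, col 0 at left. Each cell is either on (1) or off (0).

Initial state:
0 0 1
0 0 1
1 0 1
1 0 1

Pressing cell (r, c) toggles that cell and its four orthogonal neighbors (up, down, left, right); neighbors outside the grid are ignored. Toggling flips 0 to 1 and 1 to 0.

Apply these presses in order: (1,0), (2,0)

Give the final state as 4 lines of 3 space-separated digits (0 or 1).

Answer: 1 0 1
0 1 1
1 1 1
0 0 1

Derivation:
After press 1 at (1,0):
1 0 1
1 1 1
0 0 1
1 0 1

After press 2 at (2,0):
1 0 1
0 1 1
1 1 1
0 0 1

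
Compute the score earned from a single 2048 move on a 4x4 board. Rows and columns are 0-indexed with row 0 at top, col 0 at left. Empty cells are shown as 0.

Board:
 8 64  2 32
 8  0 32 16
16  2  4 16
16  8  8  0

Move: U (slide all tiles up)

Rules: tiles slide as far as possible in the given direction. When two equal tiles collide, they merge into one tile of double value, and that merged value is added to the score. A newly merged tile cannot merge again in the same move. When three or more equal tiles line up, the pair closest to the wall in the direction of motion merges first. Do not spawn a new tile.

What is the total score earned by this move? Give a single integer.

Answer: 80

Derivation:
Slide up:
col 0: [8, 8, 16, 16] -> [16, 32, 0, 0]  score +48 (running 48)
col 1: [64, 0, 2, 8] -> [64, 2, 8, 0]  score +0 (running 48)
col 2: [2, 32, 4, 8] -> [2, 32, 4, 8]  score +0 (running 48)
col 3: [32, 16, 16, 0] -> [32, 32, 0, 0]  score +32 (running 80)
Board after move:
16 64  2 32
32  2 32 32
 0  8  4  0
 0  0  8  0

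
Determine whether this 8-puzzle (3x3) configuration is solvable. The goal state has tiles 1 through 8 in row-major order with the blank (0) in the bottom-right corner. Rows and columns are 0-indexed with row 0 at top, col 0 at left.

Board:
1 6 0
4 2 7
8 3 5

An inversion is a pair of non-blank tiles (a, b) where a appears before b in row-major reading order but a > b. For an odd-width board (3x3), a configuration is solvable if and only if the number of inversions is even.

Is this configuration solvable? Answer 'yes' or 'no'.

Inversions (pairs i<j in row-major order where tile[i] > tile[j] > 0): 10
10 is even, so the puzzle is solvable.

Answer: yes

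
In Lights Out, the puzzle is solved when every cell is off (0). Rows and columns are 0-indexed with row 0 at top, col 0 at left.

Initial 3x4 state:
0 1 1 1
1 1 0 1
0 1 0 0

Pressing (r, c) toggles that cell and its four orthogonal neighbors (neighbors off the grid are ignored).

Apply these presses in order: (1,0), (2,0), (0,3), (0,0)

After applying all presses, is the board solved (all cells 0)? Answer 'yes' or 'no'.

Answer: yes

Derivation:
After press 1 at (1,0):
1 1 1 1
0 0 0 1
1 1 0 0

After press 2 at (2,0):
1 1 1 1
1 0 0 1
0 0 0 0

After press 3 at (0,3):
1 1 0 0
1 0 0 0
0 0 0 0

After press 4 at (0,0):
0 0 0 0
0 0 0 0
0 0 0 0

Lights still on: 0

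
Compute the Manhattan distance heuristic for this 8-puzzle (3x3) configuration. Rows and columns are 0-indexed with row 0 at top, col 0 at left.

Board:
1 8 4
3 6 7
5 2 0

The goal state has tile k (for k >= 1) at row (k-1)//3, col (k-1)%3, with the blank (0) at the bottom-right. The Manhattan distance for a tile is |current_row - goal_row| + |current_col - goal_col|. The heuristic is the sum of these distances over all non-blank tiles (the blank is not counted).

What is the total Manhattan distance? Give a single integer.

Tile 1: (0,0)->(0,0) = 0
Tile 8: (0,1)->(2,1) = 2
Tile 4: (0,2)->(1,0) = 3
Tile 3: (1,0)->(0,2) = 3
Tile 6: (1,1)->(1,2) = 1
Tile 7: (1,2)->(2,0) = 3
Tile 5: (2,0)->(1,1) = 2
Tile 2: (2,1)->(0,1) = 2
Sum: 0 + 2 + 3 + 3 + 1 + 3 + 2 + 2 = 16

Answer: 16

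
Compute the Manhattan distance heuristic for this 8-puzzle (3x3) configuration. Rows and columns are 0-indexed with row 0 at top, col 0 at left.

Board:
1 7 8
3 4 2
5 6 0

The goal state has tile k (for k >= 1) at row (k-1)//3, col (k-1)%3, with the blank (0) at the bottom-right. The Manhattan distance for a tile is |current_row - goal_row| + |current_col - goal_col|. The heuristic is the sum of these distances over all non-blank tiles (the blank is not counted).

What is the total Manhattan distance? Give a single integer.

Answer: 16

Derivation:
Tile 1: (0,0)->(0,0) = 0
Tile 7: (0,1)->(2,0) = 3
Tile 8: (0,2)->(2,1) = 3
Tile 3: (1,0)->(0,2) = 3
Tile 4: (1,1)->(1,0) = 1
Tile 2: (1,2)->(0,1) = 2
Tile 5: (2,0)->(1,1) = 2
Tile 6: (2,1)->(1,2) = 2
Sum: 0 + 3 + 3 + 3 + 1 + 2 + 2 + 2 = 16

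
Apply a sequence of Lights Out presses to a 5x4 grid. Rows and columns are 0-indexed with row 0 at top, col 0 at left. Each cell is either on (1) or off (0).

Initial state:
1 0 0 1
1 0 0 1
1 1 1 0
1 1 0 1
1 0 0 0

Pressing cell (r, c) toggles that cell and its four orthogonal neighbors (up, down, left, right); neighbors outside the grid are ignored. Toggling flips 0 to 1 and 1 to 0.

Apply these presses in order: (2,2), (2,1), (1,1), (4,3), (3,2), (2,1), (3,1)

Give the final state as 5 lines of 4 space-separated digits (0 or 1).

After press 1 at (2,2):
1 0 0 1
1 0 1 1
1 0 0 1
1 1 1 1
1 0 0 0

After press 2 at (2,1):
1 0 0 1
1 1 1 1
0 1 1 1
1 0 1 1
1 0 0 0

After press 3 at (1,1):
1 1 0 1
0 0 0 1
0 0 1 1
1 0 1 1
1 0 0 0

After press 4 at (4,3):
1 1 0 1
0 0 0 1
0 0 1 1
1 0 1 0
1 0 1 1

After press 5 at (3,2):
1 1 0 1
0 0 0 1
0 0 0 1
1 1 0 1
1 0 0 1

After press 6 at (2,1):
1 1 0 1
0 1 0 1
1 1 1 1
1 0 0 1
1 0 0 1

After press 7 at (3,1):
1 1 0 1
0 1 0 1
1 0 1 1
0 1 1 1
1 1 0 1

Answer: 1 1 0 1
0 1 0 1
1 0 1 1
0 1 1 1
1 1 0 1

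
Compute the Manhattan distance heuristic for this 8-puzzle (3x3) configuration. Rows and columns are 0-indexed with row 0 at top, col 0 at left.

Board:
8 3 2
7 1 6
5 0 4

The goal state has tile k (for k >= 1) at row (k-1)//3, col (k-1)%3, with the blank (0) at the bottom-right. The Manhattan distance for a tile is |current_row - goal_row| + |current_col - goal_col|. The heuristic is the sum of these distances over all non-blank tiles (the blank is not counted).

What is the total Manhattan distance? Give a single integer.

Tile 8: (0,0)->(2,1) = 3
Tile 3: (0,1)->(0,2) = 1
Tile 2: (0,2)->(0,1) = 1
Tile 7: (1,0)->(2,0) = 1
Tile 1: (1,1)->(0,0) = 2
Tile 6: (1,2)->(1,2) = 0
Tile 5: (2,0)->(1,1) = 2
Tile 4: (2,2)->(1,0) = 3
Sum: 3 + 1 + 1 + 1 + 2 + 0 + 2 + 3 = 13

Answer: 13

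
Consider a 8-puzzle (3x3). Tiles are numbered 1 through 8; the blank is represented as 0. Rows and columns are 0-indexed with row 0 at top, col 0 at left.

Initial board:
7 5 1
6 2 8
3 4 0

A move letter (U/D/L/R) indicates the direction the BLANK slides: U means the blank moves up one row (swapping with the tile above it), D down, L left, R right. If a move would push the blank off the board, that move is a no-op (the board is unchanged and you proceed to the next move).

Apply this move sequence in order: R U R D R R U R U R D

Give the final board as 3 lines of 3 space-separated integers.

Answer: 7 5 1
6 2 0
3 4 8

Derivation:
After move 1 (R):
7 5 1
6 2 8
3 4 0

After move 2 (U):
7 5 1
6 2 0
3 4 8

After move 3 (R):
7 5 1
6 2 0
3 4 8

After move 4 (D):
7 5 1
6 2 8
3 4 0

After move 5 (R):
7 5 1
6 2 8
3 4 0

After move 6 (R):
7 5 1
6 2 8
3 4 0

After move 7 (U):
7 5 1
6 2 0
3 4 8

After move 8 (R):
7 5 1
6 2 0
3 4 8

After move 9 (U):
7 5 0
6 2 1
3 4 8

After move 10 (R):
7 5 0
6 2 1
3 4 8

After move 11 (D):
7 5 1
6 2 0
3 4 8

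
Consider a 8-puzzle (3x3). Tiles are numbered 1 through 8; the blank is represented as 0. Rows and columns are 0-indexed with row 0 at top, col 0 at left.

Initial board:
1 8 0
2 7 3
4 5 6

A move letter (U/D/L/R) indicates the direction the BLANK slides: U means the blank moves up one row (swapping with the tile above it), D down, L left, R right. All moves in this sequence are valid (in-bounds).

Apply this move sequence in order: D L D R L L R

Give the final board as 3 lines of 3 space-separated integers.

After move 1 (D):
1 8 3
2 7 0
4 5 6

After move 2 (L):
1 8 3
2 0 7
4 5 6

After move 3 (D):
1 8 3
2 5 7
4 0 6

After move 4 (R):
1 8 3
2 5 7
4 6 0

After move 5 (L):
1 8 3
2 5 7
4 0 6

After move 6 (L):
1 8 3
2 5 7
0 4 6

After move 7 (R):
1 8 3
2 5 7
4 0 6

Answer: 1 8 3
2 5 7
4 0 6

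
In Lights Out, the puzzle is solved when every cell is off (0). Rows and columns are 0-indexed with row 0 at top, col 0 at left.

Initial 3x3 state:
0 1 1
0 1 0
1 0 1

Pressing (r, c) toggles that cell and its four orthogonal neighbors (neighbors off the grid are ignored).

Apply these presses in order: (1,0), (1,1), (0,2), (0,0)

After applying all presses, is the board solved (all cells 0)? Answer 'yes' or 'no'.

Answer: no

Derivation:
After press 1 at (1,0):
1 1 1
1 0 0
0 0 1

After press 2 at (1,1):
1 0 1
0 1 1
0 1 1

After press 3 at (0,2):
1 1 0
0 1 0
0 1 1

After press 4 at (0,0):
0 0 0
1 1 0
0 1 1

Lights still on: 4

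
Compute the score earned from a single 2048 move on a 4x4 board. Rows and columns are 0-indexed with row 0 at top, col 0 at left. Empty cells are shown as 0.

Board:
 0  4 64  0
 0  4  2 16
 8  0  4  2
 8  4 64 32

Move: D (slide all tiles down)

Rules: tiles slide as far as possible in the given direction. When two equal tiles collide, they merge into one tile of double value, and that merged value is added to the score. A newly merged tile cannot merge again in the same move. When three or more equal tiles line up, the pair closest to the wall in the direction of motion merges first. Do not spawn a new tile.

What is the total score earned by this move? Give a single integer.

Answer: 24

Derivation:
Slide down:
col 0: [0, 0, 8, 8] -> [0, 0, 0, 16]  score +16 (running 16)
col 1: [4, 4, 0, 4] -> [0, 0, 4, 8]  score +8 (running 24)
col 2: [64, 2, 4, 64] -> [64, 2, 4, 64]  score +0 (running 24)
col 3: [0, 16, 2, 32] -> [0, 16, 2, 32]  score +0 (running 24)
Board after move:
 0  0 64  0
 0  0  2 16
 0  4  4  2
16  8 64 32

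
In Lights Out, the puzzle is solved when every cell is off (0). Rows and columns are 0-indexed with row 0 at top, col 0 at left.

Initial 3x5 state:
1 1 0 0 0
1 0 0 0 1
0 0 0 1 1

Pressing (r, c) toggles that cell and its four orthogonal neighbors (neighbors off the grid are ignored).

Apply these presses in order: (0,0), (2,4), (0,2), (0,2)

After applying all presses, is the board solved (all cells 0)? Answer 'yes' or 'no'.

After press 1 at (0,0):
0 0 0 0 0
0 0 0 0 1
0 0 0 1 1

After press 2 at (2,4):
0 0 0 0 0
0 0 0 0 0
0 0 0 0 0

After press 3 at (0,2):
0 1 1 1 0
0 0 1 0 0
0 0 0 0 0

After press 4 at (0,2):
0 0 0 0 0
0 0 0 0 0
0 0 0 0 0

Lights still on: 0

Answer: yes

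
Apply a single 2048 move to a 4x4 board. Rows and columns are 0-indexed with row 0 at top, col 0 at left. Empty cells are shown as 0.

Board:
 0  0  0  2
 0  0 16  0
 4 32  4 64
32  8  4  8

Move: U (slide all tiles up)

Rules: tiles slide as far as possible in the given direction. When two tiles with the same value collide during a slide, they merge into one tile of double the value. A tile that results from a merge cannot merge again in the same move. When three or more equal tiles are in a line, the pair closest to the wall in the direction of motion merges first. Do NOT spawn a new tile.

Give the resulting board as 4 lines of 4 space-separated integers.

Slide up:
col 0: [0, 0, 4, 32] -> [4, 32, 0, 0]
col 1: [0, 0, 32, 8] -> [32, 8, 0, 0]
col 2: [0, 16, 4, 4] -> [16, 8, 0, 0]
col 3: [2, 0, 64, 8] -> [2, 64, 8, 0]

Answer:  4 32 16  2
32  8  8 64
 0  0  0  8
 0  0  0  0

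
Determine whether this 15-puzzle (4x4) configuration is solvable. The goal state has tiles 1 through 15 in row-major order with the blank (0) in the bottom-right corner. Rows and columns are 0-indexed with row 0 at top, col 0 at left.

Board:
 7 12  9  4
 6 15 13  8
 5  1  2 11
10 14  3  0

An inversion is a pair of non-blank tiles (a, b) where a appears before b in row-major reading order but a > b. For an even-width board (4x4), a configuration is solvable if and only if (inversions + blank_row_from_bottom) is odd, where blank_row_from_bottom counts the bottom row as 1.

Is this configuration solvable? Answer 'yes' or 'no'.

Inversions: 57
Blank is in row 3 (0-indexed from top), which is row 1 counting from the bottom (bottom = 1).
57 + 1 = 58, which is even, so the puzzle is not solvable.

Answer: no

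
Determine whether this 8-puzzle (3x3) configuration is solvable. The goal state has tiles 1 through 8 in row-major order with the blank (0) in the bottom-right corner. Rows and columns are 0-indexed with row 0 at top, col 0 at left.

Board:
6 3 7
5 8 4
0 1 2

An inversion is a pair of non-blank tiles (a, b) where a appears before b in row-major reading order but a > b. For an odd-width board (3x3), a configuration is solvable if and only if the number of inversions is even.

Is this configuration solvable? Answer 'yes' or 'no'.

Inversions (pairs i<j in row-major order where tile[i] > tile[j] > 0): 19
19 is odd, so the puzzle is not solvable.

Answer: no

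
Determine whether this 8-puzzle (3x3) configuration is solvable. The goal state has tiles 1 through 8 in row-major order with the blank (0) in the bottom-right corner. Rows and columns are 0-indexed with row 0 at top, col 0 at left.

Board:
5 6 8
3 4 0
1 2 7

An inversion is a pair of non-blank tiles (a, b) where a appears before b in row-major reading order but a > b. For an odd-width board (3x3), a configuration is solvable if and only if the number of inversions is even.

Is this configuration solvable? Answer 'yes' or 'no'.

Answer: no

Derivation:
Inversions (pairs i<j in row-major order where tile[i] > tile[j] > 0): 17
17 is odd, so the puzzle is not solvable.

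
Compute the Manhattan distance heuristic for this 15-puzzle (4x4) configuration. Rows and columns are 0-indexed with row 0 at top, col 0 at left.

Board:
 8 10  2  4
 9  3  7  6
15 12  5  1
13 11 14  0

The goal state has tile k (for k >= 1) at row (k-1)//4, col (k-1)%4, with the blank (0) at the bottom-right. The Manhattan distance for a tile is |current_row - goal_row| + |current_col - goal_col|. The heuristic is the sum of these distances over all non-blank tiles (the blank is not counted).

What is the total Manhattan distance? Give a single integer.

Tile 8: at (0,0), goal (1,3), distance |0-1|+|0-3| = 4
Tile 10: at (0,1), goal (2,1), distance |0-2|+|1-1| = 2
Tile 2: at (0,2), goal (0,1), distance |0-0|+|2-1| = 1
Tile 4: at (0,3), goal (0,3), distance |0-0|+|3-3| = 0
Tile 9: at (1,0), goal (2,0), distance |1-2|+|0-0| = 1
Tile 3: at (1,1), goal (0,2), distance |1-0|+|1-2| = 2
Tile 7: at (1,2), goal (1,2), distance |1-1|+|2-2| = 0
Tile 6: at (1,3), goal (1,1), distance |1-1|+|3-1| = 2
Tile 15: at (2,0), goal (3,2), distance |2-3|+|0-2| = 3
Tile 12: at (2,1), goal (2,3), distance |2-2|+|1-3| = 2
Tile 5: at (2,2), goal (1,0), distance |2-1|+|2-0| = 3
Tile 1: at (2,3), goal (0,0), distance |2-0|+|3-0| = 5
Tile 13: at (3,0), goal (3,0), distance |3-3|+|0-0| = 0
Tile 11: at (3,1), goal (2,2), distance |3-2|+|1-2| = 2
Tile 14: at (3,2), goal (3,1), distance |3-3|+|2-1| = 1
Sum: 4 + 2 + 1 + 0 + 1 + 2 + 0 + 2 + 3 + 2 + 3 + 5 + 0 + 2 + 1 = 28

Answer: 28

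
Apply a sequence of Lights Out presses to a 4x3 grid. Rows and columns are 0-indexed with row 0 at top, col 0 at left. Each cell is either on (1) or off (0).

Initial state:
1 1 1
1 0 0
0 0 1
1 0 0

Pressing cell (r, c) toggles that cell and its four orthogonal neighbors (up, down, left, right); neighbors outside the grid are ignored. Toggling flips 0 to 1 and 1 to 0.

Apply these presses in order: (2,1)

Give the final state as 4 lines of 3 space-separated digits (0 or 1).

After press 1 at (2,1):
1 1 1
1 1 0
1 1 0
1 1 0

Answer: 1 1 1
1 1 0
1 1 0
1 1 0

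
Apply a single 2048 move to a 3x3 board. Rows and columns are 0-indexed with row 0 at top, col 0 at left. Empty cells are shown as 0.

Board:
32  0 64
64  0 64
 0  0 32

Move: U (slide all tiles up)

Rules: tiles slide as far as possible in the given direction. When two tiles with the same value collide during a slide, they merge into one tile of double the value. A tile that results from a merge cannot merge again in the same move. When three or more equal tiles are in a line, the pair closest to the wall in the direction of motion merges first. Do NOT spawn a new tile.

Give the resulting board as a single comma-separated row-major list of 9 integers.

Slide up:
col 0: [32, 64, 0] -> [32, 64, 0]
col 1: [0, 0, 0] -> [0, 0, 0]
col 2: [64, 64, 32] -> [128, 32, 0]

Answer: 32, 0, 128, 64, 0, 32, 0, 0, 0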